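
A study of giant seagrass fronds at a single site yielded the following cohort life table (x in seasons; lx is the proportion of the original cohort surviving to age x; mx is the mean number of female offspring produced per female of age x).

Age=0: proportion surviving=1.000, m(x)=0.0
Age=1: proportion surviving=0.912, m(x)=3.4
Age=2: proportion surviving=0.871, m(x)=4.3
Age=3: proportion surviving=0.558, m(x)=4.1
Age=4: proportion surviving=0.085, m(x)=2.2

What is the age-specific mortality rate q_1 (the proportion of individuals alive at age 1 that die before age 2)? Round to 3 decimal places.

q_1 = (l_1 − l_2) / l_1 = (0.912 − 0.871) / 0.912
     = 0.041 / 0.912 = 0.044956… → 0.045

0.045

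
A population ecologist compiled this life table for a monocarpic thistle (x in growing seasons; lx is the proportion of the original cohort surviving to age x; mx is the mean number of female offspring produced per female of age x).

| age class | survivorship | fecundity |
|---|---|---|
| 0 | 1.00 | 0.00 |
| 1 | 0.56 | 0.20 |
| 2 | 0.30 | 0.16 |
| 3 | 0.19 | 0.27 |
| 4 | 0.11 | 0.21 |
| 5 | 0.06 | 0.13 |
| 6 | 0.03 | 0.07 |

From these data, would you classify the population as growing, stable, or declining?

declining

R0 = Σ lx·mx = 0 + 0.112 + 0.048 + 0.0513 + 0.0231 + 0.0078 + 0.0021 = 0.2443
R0 < 1, so the population is declining.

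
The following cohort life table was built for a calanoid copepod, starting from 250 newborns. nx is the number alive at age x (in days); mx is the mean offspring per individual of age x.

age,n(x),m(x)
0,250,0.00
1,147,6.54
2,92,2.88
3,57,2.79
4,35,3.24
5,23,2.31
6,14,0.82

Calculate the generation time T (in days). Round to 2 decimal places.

lx = nx/n0 = nx/250: 1, 0.588, 0.368, 0.228, 0.14, 0.092, 0.056
lx·mx: 0, 3.84552, 1.05984, 0.63612, 0.4536, 0.21252, 0.04592 → R0 = 6.25352
x·lx·mx: 0, 3.84552, 2.11968, 1.90836, 1.8144, 1.0626, 0.27552 → Σ = 11.02608
T = 11.02608 / 6.25352 = 1.76318… → 1.76

1.76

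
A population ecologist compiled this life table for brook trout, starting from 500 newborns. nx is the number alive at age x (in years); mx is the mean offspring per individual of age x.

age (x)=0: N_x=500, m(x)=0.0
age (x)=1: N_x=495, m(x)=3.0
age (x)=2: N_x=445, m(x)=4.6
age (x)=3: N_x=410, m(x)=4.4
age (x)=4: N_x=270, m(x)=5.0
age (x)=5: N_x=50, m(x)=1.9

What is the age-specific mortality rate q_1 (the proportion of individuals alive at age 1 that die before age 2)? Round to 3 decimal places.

0.101

lx = nx/n0 = nx/500: 1, 0.99, 0.89, 0.82, 0.54, 0.1
q_1 = (l_1 − l_2) / l_1 = (0.99 − 0.89) / 0.99
     = 0.1 / 0.99 = 0.10101… → 0.101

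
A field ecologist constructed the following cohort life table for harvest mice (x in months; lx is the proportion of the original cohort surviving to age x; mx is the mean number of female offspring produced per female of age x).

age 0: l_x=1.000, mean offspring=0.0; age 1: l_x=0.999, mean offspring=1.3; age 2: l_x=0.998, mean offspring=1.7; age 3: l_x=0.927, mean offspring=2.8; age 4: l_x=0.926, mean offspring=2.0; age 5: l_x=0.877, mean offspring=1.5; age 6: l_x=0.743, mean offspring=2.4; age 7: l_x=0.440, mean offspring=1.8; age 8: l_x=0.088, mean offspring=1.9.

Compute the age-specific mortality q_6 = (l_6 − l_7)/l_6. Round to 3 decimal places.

q_6 = (l_6 − l_7) / l_6 = (0.743 − 0.44) / 0.743
     = 0.303 / 0.743 = 0.407806… → 0.408

0.408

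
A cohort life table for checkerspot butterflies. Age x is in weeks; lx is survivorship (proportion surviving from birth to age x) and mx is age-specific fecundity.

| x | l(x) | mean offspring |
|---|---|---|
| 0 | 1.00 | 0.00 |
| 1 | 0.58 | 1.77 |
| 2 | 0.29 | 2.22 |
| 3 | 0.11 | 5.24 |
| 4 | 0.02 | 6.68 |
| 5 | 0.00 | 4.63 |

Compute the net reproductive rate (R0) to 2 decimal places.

lx·mx by age: 0, 1.0266, 0.6438, 0.5764, 0.1336, 0
R0 = Σ lx·mx = 2.3804 → 2.38

2.38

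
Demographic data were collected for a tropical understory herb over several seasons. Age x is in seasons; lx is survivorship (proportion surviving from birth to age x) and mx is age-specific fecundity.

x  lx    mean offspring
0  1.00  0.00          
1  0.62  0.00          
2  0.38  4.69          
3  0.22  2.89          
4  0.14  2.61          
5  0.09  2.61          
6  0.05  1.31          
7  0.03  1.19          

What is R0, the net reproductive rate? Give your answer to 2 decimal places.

3.12

lx·mx by age: 0, 0, 1.7822, 0.6358, 0.3654, 0.2349, 0.0655, 0.0357
R0 = Σ lx·mx = 3.1195 → 3.12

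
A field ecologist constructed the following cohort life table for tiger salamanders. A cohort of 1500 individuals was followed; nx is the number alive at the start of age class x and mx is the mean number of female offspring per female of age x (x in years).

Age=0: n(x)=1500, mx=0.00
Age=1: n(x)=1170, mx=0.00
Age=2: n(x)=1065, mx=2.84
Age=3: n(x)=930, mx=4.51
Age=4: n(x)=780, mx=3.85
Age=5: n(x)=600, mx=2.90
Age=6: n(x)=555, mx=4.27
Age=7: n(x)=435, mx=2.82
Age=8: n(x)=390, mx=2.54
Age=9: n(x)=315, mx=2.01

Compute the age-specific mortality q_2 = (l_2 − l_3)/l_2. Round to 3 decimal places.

0.127

lx = nx/n0 = nx/1500: 1, 0.78, 0.71, 0.62, 0.52, 0.4, 0.37, 0.29, 0.26, 0.21
q_2 = (l_2 − l_3) / l_2 = (0.71 − 0.62) / 0.71
     = 0.09 / 0.71 = 0.126761… → 0.127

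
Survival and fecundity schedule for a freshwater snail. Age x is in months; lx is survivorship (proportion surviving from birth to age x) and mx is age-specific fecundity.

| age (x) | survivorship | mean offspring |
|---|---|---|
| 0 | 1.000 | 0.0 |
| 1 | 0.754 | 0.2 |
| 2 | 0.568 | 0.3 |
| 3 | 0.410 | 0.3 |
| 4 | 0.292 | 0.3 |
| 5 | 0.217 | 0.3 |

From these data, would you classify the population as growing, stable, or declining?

R0 = Σ lx·mx = 0 + 0.1508 + 0.1704 + 0.123 + 0.0876 + 0.0651 = 0.5969
R0 < 1, so the population is declining.

declining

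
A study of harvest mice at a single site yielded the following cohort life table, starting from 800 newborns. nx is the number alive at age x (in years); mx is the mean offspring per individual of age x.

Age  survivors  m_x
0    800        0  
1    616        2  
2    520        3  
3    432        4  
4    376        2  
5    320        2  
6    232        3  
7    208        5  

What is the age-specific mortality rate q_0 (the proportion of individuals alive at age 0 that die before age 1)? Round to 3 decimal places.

lx = nx/n0 = nx/800: 1, 0.77, 0.65, 0.54, 0.47, 0.4, 0.29, 0.26
q_0 = (l_0 − l_1) / l_0 = (1 − 0.77) / 1
     = 0.23 / 1 = 0.23 → 0.230

0.230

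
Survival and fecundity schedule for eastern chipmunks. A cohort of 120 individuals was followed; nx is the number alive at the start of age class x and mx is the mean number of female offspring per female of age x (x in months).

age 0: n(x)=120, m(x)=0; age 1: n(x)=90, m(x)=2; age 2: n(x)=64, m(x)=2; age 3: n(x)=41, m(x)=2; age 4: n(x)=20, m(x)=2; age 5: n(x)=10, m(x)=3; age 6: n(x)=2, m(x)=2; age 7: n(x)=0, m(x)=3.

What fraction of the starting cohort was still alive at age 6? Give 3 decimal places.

0.017

l_6 = n_6/n_0 = 2/120 = 0.016667… → 0.017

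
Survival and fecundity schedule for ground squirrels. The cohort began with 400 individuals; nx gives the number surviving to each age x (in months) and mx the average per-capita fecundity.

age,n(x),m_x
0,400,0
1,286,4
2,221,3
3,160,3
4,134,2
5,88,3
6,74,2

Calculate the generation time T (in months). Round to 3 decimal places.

lx = nx/n0 = nx/400: 1, 0.715, 0.5525, 0.4, 0.335, 0.22, 0.185
lx·mx: 0, 2.86, 1.6575, 1.2, 0.67, 0.66, 0.37 → R0 = 7.4175
x·lx·mx: 0, 2.86, 3.315, 3.6, 2.68, 3.3, 2.22 → Σ = 17.975
T = 17.975 / 7.4175 = 2.423323… → 2.423

2.423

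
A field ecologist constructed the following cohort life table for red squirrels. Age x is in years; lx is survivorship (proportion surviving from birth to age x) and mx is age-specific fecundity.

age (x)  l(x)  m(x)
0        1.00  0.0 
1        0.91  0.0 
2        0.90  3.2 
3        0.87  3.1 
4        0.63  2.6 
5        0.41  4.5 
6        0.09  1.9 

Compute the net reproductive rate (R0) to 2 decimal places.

lx·mx by age: 0, 0, 2.88, 2.697, 1.638, 1.845, 0.171
R0 = Σ lx·mx = 9.231 → 9.23

9.23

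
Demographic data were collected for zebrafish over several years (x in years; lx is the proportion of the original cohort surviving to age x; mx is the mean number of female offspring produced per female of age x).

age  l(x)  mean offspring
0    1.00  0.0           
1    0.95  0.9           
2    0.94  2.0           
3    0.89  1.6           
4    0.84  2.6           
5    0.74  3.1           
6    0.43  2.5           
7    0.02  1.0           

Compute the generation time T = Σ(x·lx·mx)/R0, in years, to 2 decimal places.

lx·mx: 0, 0.855, 1.88, 1.424, 2.184, 2.294, 1.075, 0.02 → R0 = 9.732
x·lx·mx: 0, 0.855, 3.76, 4.272, 8.736, 11.47, 6.45, 0.14 → Σ = 35.683
T = 35.683 / 9.732 = 3.666564… → 3.67

3.67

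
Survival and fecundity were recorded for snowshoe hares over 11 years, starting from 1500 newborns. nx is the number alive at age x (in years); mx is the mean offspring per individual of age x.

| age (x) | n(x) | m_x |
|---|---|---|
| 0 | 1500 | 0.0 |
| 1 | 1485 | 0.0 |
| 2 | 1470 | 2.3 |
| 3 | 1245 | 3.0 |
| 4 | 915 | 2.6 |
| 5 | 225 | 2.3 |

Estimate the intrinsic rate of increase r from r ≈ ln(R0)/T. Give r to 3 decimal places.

lx = nx/n0 = nx/1500: 1, 0.99, 0.98, 0.83, 0.61, 0.15
R0 = Σ lx·mx = 0 + 0 + 2.254 + 2.49 + 1.586 + 0.345 = 6.675
Σ x·lx·mx = 20.047; T = 20.047/6.675 = 3.0033…
r ≈ ln(R0)/T = ln(6.675)/3.0033… = 0.6321… → 0.632

0.632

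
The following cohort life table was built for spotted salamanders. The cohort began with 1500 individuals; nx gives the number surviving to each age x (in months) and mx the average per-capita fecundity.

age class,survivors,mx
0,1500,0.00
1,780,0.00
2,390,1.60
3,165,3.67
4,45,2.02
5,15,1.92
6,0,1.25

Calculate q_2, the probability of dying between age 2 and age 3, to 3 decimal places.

lx = nx/n0 = nx/1500: 1, 0.52, 0.26, 0.11, 0.03, 0.01, 0
q_2 = (l_2 − l_3) / l_2 = (0.26 − 0.11) / 0.26
     = 0.15 / 0.26 = 0.576923… → 0.577

0.577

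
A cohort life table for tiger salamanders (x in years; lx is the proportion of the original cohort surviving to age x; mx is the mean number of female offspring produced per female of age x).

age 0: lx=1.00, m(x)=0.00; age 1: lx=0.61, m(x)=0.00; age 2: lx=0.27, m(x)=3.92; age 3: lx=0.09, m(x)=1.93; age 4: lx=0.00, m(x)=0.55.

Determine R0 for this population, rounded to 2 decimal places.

1.23

lx·mx by age: 0, 0, 1.0584, 0.1737, 0
R0 = Σ lx·mx = 1.2321 → 1.23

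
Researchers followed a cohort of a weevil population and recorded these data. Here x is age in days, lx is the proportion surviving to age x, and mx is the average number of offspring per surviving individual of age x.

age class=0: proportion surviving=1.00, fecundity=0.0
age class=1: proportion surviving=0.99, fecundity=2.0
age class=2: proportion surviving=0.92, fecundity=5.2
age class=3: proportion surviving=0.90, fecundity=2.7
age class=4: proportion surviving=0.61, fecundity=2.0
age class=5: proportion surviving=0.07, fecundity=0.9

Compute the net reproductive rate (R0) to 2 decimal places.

lx·mx by age: 0, 1.98, 4.784, 2.43, 1.22, 0.063
R0 = Σ lx·mx = 10.477 → 10.48

10.48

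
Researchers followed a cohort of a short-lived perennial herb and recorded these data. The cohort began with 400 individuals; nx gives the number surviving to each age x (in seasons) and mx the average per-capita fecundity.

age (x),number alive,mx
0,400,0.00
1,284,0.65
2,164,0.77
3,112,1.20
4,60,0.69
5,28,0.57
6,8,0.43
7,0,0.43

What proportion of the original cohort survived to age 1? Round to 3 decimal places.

l_1 = n_1/n_0 = 284/400 = 0.71 → 0.710

0.710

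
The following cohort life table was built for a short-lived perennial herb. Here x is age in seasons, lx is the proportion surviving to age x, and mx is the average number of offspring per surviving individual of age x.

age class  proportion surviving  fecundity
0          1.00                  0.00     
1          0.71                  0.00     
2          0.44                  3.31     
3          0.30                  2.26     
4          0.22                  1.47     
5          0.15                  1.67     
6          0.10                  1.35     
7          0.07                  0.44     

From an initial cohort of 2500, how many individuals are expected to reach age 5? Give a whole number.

375

Expected survivors = N0 · l_5 = 2500 × 0.15 = 375 → 375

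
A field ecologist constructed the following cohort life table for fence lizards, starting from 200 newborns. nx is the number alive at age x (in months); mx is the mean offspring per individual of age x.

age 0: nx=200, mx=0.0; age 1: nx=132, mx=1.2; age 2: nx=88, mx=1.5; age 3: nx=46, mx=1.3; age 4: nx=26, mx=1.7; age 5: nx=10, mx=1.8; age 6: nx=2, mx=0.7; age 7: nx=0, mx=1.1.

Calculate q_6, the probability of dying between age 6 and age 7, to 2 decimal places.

1.00

lx = nx/n0 = nx/200: 1, 0.66, 0.44, 0.23, 0.13, 0.05, 0.01, 0
q_6 = (l_6 − l_7) / l_6 = (0.01 − 0) / 0.01
     = 0.01 / 0.01 = 1 → 1.00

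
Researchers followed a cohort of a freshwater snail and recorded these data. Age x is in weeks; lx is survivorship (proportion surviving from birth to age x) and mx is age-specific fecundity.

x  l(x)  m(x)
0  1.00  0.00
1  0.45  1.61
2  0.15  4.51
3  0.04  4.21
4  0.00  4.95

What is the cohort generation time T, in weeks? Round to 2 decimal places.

lx·mx: 0, 0.7245, 0.6765, 0.1684, 0 → R0 = 1.5694
x·lx·mx: 0, 0.7245, 1.353, 0.5052, 0 → Σ = 2.5827
T = 2.5827 / 1.5694 = 1.645661… → 1.65

1.65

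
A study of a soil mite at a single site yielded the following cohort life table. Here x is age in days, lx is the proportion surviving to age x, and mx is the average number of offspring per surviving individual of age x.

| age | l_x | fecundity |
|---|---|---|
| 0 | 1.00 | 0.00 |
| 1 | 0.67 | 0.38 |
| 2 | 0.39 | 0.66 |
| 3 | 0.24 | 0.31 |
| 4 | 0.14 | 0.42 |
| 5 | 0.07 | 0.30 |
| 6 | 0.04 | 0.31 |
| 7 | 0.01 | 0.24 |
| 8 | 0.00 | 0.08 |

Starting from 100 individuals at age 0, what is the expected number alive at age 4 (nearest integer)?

14

Expected survivors = N0 · l_4 = 100 × 0.14 = 14 → 14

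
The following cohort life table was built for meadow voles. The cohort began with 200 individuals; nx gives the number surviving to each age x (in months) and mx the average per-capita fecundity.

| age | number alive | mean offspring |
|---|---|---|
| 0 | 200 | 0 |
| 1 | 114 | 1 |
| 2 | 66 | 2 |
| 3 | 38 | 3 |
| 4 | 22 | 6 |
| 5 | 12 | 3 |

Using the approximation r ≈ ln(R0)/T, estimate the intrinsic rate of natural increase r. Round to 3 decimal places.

lx = nx/n0 = nx/200: 1, 0.57, 0.33, 0.19, 0.11, 0.06
R0 = Σ lx·mx = 0 + 0.57 + 0.66 + 0.57 + 0.66 + 0.18 = 2.64
Σ x·lx·mx = 7.14; T = 7.14/2.64 = 2.70455…
r ≈ ln(R0)/T = ln(2.64)/2.70455… = 0.35894… → 0.359

0.359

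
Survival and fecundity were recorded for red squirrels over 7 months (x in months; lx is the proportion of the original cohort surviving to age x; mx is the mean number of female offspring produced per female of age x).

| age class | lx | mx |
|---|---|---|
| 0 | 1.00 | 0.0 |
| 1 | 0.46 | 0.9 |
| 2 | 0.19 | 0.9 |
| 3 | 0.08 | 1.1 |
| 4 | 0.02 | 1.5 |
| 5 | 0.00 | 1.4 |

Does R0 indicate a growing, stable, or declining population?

declining

R0 = Σ lx·mx = 0 + 0.414 + 0.171 + 0.088 + 0.03 + 0 = 0.703
R0 < 1, so the population is declining.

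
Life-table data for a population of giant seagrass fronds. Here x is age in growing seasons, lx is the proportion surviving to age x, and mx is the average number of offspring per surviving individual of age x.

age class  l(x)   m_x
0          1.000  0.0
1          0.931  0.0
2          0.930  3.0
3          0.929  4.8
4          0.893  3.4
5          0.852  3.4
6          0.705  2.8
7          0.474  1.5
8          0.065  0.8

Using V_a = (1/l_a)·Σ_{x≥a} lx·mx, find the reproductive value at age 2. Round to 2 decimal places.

17.12

lx·mx for x ≥ 2: 2.79, 4.4592, 3.0362, 2.8968, 1.974, 0.711, 0.052 → sum = 15.9192
V_2 = 15.9192 / l_2 = 15.9192 / 0.93 = 17.117419… → 17.12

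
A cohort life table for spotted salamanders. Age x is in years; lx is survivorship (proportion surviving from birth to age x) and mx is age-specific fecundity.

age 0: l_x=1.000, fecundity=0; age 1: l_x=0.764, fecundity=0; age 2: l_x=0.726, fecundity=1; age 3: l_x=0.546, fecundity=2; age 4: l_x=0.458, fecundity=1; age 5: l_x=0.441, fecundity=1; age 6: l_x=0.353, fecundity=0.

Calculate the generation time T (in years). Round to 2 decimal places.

lx·mx: 0, 0, 0.726, 1.092, 0.458, 0.441, 0 → R0 = 2.717
x·lx·mx: 0, 0, 1.452, 3.276, 1.832, 2.205, 0 → Σ = 8.765
T = 8.765 / 2.717 = 3.225985… → 3.23

3.23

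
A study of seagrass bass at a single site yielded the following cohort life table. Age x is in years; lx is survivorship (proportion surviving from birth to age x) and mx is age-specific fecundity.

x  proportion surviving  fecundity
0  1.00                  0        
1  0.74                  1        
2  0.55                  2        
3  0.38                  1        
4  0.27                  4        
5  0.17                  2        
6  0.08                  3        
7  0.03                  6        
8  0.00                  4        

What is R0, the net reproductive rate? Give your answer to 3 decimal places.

4.060

lx·mx by age: 0, 0.74, 1.1, 0.38, 1.08, 0.34, 0.24, 0.18, 0
R0 = Σ lx·mx = 4.06 → 4.060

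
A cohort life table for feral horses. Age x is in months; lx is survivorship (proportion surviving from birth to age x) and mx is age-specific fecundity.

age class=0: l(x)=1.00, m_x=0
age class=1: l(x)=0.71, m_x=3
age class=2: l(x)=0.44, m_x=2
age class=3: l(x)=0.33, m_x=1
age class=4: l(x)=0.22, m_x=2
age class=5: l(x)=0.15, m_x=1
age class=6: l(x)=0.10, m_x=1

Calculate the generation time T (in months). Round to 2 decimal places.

lx·mx: 0, 2.13, 0.88, 0.33, 0.44, 0.15, 0.1 → R0 = 4.03
x·lx·mx: 0, 2.13, 1.76, 0.99, 1.76, 0.75, 0.6 → Σ = 7.99
T = 7.99 / 4.03 = 1.98263… → 1.98

1.98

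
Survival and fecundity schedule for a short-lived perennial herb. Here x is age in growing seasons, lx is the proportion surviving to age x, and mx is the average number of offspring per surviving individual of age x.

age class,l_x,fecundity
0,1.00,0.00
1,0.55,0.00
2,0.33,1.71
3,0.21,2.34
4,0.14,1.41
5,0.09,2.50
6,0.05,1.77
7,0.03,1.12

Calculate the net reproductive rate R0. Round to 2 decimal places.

lx·mx by age: 0, 0, 0.5643, 0.4914, 0.1974, 0.225, 0.0885, 0.0336
R0 = Σ lx·mx = 1.6002 → 1.60

1.60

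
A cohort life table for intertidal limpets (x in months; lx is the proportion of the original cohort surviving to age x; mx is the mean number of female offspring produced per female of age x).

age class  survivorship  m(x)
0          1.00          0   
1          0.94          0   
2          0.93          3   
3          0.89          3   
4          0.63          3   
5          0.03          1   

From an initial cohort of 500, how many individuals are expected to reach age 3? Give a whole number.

445

Expected survivors = N0 · l_3 = 500 × 0.89 = 445 → 445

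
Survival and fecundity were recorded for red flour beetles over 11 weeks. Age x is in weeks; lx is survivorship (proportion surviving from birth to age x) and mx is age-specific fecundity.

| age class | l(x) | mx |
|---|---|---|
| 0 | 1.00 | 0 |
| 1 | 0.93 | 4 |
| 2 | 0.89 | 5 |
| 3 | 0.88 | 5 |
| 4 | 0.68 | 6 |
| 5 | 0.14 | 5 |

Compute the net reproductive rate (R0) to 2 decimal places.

17.35

lx·mx by age: 0, 3.72, 4.45, 4.4, 4.08, 0.7
R0 = Σ lx·mx = 17.35 → 17.35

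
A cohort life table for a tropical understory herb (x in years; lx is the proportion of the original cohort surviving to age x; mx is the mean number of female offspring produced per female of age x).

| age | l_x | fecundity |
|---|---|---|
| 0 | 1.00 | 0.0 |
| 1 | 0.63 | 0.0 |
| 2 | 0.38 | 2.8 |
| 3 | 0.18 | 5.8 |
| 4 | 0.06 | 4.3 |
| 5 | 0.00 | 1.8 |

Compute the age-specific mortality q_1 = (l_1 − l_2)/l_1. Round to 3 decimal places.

q_1 = (l_1 − l_2) / l_1 = (0.63 − 0.38) / 0.63
     = 0.25 / 0.63 = 0.396825… → 0.397

0.397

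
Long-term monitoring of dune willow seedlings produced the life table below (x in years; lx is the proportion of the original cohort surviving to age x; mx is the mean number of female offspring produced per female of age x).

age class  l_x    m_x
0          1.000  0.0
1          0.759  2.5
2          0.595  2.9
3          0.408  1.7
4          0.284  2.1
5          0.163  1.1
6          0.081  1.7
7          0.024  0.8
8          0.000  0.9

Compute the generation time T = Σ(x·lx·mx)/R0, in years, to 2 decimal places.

2.22

lx·mx: 0, 1.8975, 1.7255, 0.6936, 0.5964, 0.1793, 0.1377, 0.0192, 0 → R0 = 5.2492
x·lx·mx: 0, 1.8975, 3.451, 2.0808, 2.3856, 0.8965, 0.8262, 0.1344, 0 → Σ = 11.672
T = 11.672 / 5.2492 = 2.223577… → 2.22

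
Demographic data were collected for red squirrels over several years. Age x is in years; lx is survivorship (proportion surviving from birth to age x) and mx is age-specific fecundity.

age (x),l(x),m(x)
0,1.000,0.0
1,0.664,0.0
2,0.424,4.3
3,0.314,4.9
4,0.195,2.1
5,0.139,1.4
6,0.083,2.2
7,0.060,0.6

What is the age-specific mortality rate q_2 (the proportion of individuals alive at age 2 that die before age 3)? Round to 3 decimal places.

q_2 = (l_2 − l_3) / l_2 = (0.424 − 0.314) / 0.424
     = 0.11 / 0.424 = 0.259434… → 0.259

0.259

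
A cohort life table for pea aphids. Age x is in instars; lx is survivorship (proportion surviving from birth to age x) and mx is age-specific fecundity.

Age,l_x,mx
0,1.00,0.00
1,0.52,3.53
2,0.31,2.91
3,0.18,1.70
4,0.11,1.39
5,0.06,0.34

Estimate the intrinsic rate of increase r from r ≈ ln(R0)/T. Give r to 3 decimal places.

0.713

R0 = Σ lx·mx = 0 + 1.8356 + 0.9021 + 0.306 + 0.1529 + 0.0204 = 3.217
Σ x·lx·mx = 5.2714; T = 5.2714/3.217 = 1.63861…
r ≈ ln(R0)/T = ln(3.217)/1.63861… = 0.71307… → 0.713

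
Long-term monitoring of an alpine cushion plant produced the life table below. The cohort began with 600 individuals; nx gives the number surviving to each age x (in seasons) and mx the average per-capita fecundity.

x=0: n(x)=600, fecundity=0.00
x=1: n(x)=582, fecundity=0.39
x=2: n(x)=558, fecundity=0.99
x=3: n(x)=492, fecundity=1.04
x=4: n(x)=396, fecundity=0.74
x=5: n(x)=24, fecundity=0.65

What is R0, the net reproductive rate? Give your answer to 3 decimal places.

lx = nx/n0 = nx/600: 1, 0.97, 0.93, 0.82, 0.66, 0.04
lx·mx by age: 0, 0.3783, 0.9207, 0.8528, 0.4884, 0.026
R0 = Σ lx·mx = 2.6662 → 2.666

2.666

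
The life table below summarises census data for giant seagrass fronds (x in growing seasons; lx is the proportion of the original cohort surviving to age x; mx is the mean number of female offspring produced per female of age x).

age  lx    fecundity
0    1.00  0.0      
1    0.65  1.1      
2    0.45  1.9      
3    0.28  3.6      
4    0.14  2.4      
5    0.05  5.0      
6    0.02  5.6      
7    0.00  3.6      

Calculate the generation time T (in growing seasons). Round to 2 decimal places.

2.66

lx·mx: 0, 0.715, 0.855, 1.008, 0.336, 0.25, 0.112, 0 → R0 = 3.276
x·lx·mx: 0, 0.715, 1.71, 3.024, 1.344, 1.25, 0.672, 0 → Σ = 8.715
T = 8.715 / 3.276 = 2.660256… → 2.66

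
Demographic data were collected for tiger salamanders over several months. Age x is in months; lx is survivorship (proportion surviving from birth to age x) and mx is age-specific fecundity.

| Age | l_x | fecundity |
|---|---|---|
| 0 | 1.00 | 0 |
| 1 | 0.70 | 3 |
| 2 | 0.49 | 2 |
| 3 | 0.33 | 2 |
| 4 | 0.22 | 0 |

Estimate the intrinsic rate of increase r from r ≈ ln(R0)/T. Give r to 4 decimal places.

0.8168

R0 = Σ lx·mx = 0 + 2.1 + 0.98 + 0.66 + 0 = 3.74
Σ x·lx·mx = 6.04; T = 6.04/3.74 = 1.61497…
r ≈ ln(R0)/T = ln(3.74)/1.61497… = 0.816785… → 0.8168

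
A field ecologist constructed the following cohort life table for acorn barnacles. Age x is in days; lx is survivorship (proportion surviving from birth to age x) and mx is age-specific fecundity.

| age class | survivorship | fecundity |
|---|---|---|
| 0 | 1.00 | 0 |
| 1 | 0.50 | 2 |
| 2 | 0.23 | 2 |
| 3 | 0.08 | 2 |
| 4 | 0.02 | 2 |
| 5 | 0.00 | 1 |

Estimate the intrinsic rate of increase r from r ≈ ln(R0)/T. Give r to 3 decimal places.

R0 = Σ lx·mx = 0 + 1 + 0.46 + 0.16 + 0.04 + 0 = 1.66
Σ x·lx·mx = 2.56; T = 2.56/1.66 = 1.54217…
r ≈ ln(R0)/T = ln(1.66)/1.54217… = 0.32864… → 0.329

0.329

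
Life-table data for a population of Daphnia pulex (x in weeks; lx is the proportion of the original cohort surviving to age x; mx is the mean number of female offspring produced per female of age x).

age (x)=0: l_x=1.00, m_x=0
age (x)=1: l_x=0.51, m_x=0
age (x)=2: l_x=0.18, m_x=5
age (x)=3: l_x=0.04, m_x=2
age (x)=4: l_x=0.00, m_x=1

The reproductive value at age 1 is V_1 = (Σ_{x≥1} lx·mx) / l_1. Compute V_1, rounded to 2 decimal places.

1.92

lx·mx for x ≥ 1: 0, 0.9, 0.08, 0 → sum = 0.98
V_1 = 0.98 / l_1 = 0.98 / 0.51 = 1.921569… → 1.92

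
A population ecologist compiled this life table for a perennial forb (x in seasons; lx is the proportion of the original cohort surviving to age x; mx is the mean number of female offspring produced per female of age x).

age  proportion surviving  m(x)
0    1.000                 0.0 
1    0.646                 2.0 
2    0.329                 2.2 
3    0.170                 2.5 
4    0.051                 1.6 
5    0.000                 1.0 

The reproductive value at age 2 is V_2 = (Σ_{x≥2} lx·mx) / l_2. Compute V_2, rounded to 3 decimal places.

3.740

lx·mx for x ≥ 2: 0.7238, 0.425, 0.0816, 0 → sum = 1.2304
V_2 = 1.2304 / l_2 = 1.2304 / 0.329 = 3.739818… → 3.740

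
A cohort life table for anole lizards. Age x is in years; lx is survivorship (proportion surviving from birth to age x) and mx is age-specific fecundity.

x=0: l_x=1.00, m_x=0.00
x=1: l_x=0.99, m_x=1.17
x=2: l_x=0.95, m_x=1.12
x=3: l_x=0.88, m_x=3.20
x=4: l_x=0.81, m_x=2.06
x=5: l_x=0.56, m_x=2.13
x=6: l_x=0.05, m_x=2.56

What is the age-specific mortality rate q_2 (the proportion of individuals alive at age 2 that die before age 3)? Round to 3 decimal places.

0.074

q_2 = (l_2 − l_3) / l_2 = (0.95 − 0.88) / 0.95
     = 0.07 / 0.95 = 0.073684… → 0.074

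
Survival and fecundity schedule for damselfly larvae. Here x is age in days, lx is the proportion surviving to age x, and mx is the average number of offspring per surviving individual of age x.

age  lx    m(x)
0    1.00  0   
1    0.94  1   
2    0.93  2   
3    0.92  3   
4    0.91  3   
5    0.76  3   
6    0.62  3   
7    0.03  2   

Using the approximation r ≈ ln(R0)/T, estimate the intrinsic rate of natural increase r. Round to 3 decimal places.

R0 = Σ lx·mx = 0 + 0.94 + 1.86 + 2.76 + 2.73 + 2.28 + 1.86 + 0.06 = 12.49
Σ x·lx·mx = 46.84; T = 46.84/12.49 = 3.7502…
r ≈ ln(R0)/T = ln(12.49)/3.7502… = 0.67328… → 0.673

0.673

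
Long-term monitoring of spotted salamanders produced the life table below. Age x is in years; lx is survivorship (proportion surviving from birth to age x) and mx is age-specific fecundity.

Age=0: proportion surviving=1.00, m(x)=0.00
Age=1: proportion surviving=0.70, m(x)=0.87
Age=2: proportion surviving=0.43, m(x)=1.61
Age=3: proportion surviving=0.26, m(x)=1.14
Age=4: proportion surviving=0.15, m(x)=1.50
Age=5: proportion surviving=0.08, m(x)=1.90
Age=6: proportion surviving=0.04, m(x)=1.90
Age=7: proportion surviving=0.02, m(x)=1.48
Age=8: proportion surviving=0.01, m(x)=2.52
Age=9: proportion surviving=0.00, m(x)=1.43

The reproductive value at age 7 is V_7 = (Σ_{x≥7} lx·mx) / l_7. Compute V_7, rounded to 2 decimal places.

lx·mx for x ≥ 7: 0.0296, 0.0252, 0 → sum = 0.0548
V_7 = 0.0548 / l_7 = 0.0548 / 0.02 = 2.74 → 2.74

2.74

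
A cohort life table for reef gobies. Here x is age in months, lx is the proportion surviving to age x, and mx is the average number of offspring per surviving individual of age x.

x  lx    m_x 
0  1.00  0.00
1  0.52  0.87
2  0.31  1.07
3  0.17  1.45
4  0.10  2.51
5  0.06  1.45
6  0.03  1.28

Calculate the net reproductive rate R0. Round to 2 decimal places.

lx·mx by age: 0, 0.4524, 0.3317, 0.2465, 0.251, 0.087, 0.0384
R0 = Σ lx·mx = 1.407 → 1.41

1.41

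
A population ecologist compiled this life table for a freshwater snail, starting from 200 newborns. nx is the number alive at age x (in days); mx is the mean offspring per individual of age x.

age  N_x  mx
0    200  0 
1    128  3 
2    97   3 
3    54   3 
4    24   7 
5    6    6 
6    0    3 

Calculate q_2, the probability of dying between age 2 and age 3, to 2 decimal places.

0.44

lx = nx/n0 = nx/200: 1, 0.64, 0.485, 0.27, 0.12, 0.03, 0
q_2 = (l_2 − l_3) / l_2 = (0.485 − 0.27) / 0.485
     = 0.215 / 0.485 = 0.443299… → 0.44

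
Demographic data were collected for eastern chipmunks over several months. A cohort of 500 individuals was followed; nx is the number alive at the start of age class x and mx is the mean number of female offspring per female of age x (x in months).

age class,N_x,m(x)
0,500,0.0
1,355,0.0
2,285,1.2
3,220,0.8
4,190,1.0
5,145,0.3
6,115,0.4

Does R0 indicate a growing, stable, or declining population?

lx = nx/n0 = nx/500: 1, 0.71, 0.57, 0.44, 0.38, 0.29, 0.23
R0 = Σ lx·mx = 0 + 0 + 0.684 + 0.352 + 0.38 + 0.087 + 0.092 = 1.595
R0 > 1, so the population is growing.

growing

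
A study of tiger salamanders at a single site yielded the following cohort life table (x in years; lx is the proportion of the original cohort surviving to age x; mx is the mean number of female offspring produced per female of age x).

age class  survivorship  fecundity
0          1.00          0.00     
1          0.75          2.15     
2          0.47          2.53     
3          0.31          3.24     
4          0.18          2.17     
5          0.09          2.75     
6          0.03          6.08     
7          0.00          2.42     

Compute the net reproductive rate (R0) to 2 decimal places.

lx·mx by age: 0, 1.6125, 1.1891, 1.0044, 0.3906, 0.2475, 0.1824, 0
R0 = Σ lx·mx = 4.6265 → 4.63

4.63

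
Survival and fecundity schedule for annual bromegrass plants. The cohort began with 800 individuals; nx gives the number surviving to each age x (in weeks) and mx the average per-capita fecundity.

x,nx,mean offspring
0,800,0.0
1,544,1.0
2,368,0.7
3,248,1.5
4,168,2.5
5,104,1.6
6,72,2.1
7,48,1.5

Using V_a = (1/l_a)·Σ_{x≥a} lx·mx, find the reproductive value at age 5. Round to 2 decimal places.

3.75

lx = nx/n0 = nx/800: 1, 0.68, 0.46, 0.31, 0.21, 0.13, 0.09, 0.06
lx·mx for x ≥ 5: 0.208, 0.189, 0.09 → sum = 0.487
V_5 = 0.487 / l_5 = 0.487 / 0.13 = 3.746154… → 3.75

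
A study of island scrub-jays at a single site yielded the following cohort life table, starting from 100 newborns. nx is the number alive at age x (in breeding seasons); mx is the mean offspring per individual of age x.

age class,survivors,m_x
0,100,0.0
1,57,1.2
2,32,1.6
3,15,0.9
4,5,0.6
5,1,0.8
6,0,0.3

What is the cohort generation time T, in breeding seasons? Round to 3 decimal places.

1.660

lx = nx/n0 = nx/100: 1, 0.57, 0.32, 0.15, 0.05, 0.01, 0
lx·mx: 0, 0.684, 0.512, 0.135, 0.03, 0.008, 0 → R0 = 1.369
x·lx·mx: 0, 0.684, 1.024, 0.405, 0.12, 0.04, 0 → Σ = 2.273
T = 2.273 / 1.369 = 1.660336… → 1.660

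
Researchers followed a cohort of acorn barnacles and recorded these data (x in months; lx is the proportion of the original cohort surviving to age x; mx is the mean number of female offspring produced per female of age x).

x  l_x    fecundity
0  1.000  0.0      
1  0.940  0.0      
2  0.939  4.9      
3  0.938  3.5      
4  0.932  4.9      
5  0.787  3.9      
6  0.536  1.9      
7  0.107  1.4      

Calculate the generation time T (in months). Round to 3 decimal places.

lx·mx: 0, 0, 4.6011, 3.283, 4.5668, 3.0693, 1.0184, 0.1498 → R0 = 16.6884
x·lx·mx: 0, 0, 9.2022, 9.849, 18.2672, 15.3465, 6.1104, 1.0486 → Σ = 59.8239
T = 59.8239 / 16.6884 = 3.584759… → 3.585

3.585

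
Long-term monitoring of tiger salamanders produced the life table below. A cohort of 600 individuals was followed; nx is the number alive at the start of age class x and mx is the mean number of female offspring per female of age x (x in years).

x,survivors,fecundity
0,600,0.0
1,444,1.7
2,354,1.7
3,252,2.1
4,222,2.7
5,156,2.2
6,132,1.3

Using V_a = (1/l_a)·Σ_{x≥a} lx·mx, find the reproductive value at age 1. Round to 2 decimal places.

6.76

lx = nx/n0 = nx/600: 1, 0.74, 0.59, 0.42, 0.37, 0.26, 0.22
lx·mx for x ≥ 1: 1.258, 1.003, 0.882, 0.999, 0.572, 0.286 → sum = 5
V_1 = 5 / l_1 = 5 / 0.74 = 6.756757… → 6.76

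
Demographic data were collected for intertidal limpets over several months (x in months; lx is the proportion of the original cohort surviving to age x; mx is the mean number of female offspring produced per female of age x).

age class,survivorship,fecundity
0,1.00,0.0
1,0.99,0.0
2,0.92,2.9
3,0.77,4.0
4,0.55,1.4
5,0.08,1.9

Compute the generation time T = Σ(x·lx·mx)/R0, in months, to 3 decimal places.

2.761

lx·mx: 0, 0, 2.668, 3.08, 0.77, 0.152 → R0 = 6.67
x·lx·mx: 0, 0, 5.336, 9.24, 3.08, 0.76 → Σ = 18.416
T = 18.416 / 6.67 = 2.761019… → 2.761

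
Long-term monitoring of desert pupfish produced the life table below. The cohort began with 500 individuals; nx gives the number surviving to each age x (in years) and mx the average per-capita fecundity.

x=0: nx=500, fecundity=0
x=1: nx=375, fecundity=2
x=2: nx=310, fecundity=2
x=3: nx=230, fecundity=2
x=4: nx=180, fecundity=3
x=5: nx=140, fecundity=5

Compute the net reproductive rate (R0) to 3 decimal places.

lx = nx/n0 = nx/500: 1, 0.75, 0.62, 0.46, 0.36, 0.28
lx·mx by age: 0, 1.5, 1.24, 0.92, 1.08, 1.4
R0 = Σ lx·mx = 6.14 → 6.140

6.140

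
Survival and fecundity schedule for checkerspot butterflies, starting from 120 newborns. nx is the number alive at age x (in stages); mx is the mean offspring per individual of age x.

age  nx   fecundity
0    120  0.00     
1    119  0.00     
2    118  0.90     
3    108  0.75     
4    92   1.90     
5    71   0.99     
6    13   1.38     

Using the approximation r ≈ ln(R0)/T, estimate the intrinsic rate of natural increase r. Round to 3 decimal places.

lx = nx/n0 = nx/120: 1, 0.99167…, 0.98333…, 0.9, 0.76667…, 0.59167…, 0.10833…
R0 = Σ lx·mx = 0 + 0 + 0.885… + 0.675 + 1.45667… + 0.58575… + 0.1495… = 3.751917…
Σ x·lx·mx = 13.447417…; T = 13.447417…/3.751917… = 3.58415…
r ≈ ln(R0)/T = ln(3.751917…)/3.58415… = 0.36892… → 0.369

0.369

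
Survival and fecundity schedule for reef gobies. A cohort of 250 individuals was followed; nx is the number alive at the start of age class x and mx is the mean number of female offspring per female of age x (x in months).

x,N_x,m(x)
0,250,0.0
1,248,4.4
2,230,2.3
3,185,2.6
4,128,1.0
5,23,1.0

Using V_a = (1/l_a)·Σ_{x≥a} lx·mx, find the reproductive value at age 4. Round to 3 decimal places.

1.180

lx = nx/n0 = nx/250: 1, 0.992, 0.92, 0.74, 0.512, 0.092
lx·mx for x ≥ 4: 0.512, 0.092 → sum = 0.604
V_4 = 0.604 / l_4 = 0.604 / 0.512 = 1.179688… → 1.180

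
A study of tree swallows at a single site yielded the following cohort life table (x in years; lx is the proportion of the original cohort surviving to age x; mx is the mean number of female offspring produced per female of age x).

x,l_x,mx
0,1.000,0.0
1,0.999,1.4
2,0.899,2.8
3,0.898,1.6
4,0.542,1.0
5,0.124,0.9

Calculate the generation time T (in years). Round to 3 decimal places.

2.243

lx·mx: 0, 1.3986, 2.5172, 1.4368, 0.542, 0.1116 → R0 = 6.0062
x·lx·mx: 0, 1.3986, 5.0344, 4.3104, 2.168, 0.558 → Σ = 13.4694
T = 13.4694 / 6.0062 = 2.242583… → 2.243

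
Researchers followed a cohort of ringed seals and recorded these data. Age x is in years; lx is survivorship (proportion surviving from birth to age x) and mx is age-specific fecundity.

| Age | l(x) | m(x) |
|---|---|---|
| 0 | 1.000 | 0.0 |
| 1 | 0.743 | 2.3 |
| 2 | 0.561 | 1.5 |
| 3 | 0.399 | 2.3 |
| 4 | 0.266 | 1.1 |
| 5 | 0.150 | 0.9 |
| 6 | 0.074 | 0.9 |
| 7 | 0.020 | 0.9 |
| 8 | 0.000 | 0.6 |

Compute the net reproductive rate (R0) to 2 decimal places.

lx·mx by age: 0, 1.7089, 0.8415, 0.9177, 0.2926, 0.135, 0.0666, 0.018, 0
R0 = Σ lx·mx = 3.9803 → 3.98

3.98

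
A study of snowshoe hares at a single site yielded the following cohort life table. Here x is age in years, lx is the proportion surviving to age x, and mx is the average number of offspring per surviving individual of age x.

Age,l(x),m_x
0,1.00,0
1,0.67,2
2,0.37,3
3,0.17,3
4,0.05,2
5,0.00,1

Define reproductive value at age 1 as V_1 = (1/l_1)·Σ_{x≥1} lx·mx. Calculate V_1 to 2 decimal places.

lx·mx for x ≥ 1: 1.34, 1.11, 0.51, 0.1, 0 → sum = 3.06
V_1 = 3.06 / l_1 = 3.06 / 0.67 = 4.567164… → 4.57

4.57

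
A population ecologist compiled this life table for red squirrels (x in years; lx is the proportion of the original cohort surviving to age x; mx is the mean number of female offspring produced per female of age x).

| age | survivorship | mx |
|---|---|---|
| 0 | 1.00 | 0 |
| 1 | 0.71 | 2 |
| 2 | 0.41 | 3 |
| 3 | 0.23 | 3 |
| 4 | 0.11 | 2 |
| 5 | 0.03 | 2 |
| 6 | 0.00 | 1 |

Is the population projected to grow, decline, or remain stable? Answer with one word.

R0 = Σ lx·mx = 0 + 1.42 + 1.23 + 0.69 + 0.22 + 0.06 + 0 = 3.62
R0 > 1, so the population is growing.

growing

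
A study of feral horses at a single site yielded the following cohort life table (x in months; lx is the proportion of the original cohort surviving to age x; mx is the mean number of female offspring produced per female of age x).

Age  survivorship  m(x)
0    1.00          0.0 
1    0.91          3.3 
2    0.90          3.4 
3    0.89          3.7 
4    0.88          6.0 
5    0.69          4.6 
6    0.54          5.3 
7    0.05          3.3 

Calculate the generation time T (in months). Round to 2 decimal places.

3.57

lx·mx: 0, 3.003, 3.06, 3.293, 5.28, 3.174, 2.862, 0.165 → R0 = 20.837
x·lx·mx: 0, 3.003, 6.12, 9.879, 21.12, 15.87, 17.172, 1.155 → Σ = 74.319
T = 74.319 / 20.837 = 3.566684… → 3.57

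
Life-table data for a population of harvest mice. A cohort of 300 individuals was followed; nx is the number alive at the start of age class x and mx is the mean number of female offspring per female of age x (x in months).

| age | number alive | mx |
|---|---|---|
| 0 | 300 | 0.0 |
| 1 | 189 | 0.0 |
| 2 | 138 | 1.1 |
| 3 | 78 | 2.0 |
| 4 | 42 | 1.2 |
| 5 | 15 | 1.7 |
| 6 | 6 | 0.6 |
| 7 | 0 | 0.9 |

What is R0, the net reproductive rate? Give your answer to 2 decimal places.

lx = nx/n0 = nx/300: 1, 0.63, 0.46, 0.26, 0.14, 0.05, 0.02, 0
lx·mx by age: 0, 0, 0.506, 0.52, 0.168, 0.085, 0.012, 0
R0 = Σ lx·mx = 1.291 → 1.29

1.29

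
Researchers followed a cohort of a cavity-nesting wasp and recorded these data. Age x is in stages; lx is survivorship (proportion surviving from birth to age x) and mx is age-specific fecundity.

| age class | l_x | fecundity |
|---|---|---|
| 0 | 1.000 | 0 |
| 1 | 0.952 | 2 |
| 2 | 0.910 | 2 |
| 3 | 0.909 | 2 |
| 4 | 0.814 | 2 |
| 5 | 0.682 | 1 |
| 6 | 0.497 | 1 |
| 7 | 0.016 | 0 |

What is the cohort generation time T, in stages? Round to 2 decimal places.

2.86

lx·mx: 0, 1.904, 1.82, 1.818, 1.628, 0.682, 0.497, 0 → R0 = 8.349
x·lx·mx: 0, 1.904, 3.64, 5.454, 6.512, 3.41, 2.982, 0 → Σ = 23.902
T = 23.902 / 8.349 = 2.862858… → 2.86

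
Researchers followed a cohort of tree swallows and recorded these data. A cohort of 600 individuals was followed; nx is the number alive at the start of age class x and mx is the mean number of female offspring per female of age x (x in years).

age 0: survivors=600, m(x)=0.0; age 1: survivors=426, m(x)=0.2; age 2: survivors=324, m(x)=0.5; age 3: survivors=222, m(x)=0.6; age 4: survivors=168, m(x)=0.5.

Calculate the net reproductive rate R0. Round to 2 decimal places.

lx = nx/n0 = nx/600: 1, 0.71, 0.54, 0.37, 0.28
lx·mx by age: 0, 0.142, 0.27, 0.222, 0.14
R0 = Σ lx·mx = 0.774 → 0.77

0.77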